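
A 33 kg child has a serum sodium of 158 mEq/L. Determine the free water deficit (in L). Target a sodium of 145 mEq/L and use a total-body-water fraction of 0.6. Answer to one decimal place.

1.8 L

TBW = 0.6 · 33 = 19.8 L
Free water deficit = TBW · (Na/145 − 1)
= 19.8 · (158/145 − 1)
= 19.8 · 0.0897
= 1.78 L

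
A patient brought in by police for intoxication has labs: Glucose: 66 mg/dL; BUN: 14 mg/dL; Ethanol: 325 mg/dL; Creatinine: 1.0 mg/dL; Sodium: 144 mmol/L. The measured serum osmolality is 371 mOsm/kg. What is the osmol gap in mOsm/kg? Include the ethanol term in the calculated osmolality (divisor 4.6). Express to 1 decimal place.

Calculated osmolality = 2·Na + glucose/18 + BUN/2.8 + ethanol/4.6
= 2·144 + 66/18 + 14/2.8 + 325/4.6
= 288 + 3.67 + 5 + 70.65
= 367.32 mOsm/kg ≈ 367.3 mOsm/kg
Osmolar gap = measured − calculated = 371 − 367.3 = 3.7 mOsm/kg

3.7 mOsm/kg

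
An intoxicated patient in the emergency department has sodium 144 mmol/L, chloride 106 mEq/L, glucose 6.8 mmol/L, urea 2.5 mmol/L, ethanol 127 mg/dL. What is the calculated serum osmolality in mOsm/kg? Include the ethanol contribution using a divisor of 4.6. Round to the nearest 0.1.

324.9 mOsm/kg

Calculated osmolality = 2·Na + glucose + urea + ethanol/4.6
= 2·144 + 6.8 + 2.5 + 127/4.6
= 288 + 6.80 + 2.50 + 27.61
= 324.91 mOsm/kg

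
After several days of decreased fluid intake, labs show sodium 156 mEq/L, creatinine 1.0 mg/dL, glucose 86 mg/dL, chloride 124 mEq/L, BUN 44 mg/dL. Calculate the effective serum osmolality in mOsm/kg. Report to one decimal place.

316.8 mOsm/kg

Effective osmolality excludes urea (freely permeant across cell membranes):
2·Na + glucose/18
= 2·156 + 86/18
= 312 + 4.78
= 316.78 mOsm/kg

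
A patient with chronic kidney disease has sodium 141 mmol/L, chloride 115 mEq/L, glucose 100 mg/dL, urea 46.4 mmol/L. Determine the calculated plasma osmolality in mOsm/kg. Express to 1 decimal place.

Calculated osmolality = 2·Na + glucose/18 + urea
= 2·141 + 100/18 + 46.4
= 282 + 5.56 + 46.40
= 333.96 mOsm/kg

334.0 mOsm/kg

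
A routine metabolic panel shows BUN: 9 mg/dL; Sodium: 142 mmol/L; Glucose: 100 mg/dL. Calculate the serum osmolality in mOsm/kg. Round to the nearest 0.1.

Calculated osmolality = 2·Na + glucose/18 + BUN/2.8
= 2·142 + 100/18 + 9/2.8
= 284 + 5.56 + 3.21
= 292.77 mOsm/kg

292.8 mOsm/kg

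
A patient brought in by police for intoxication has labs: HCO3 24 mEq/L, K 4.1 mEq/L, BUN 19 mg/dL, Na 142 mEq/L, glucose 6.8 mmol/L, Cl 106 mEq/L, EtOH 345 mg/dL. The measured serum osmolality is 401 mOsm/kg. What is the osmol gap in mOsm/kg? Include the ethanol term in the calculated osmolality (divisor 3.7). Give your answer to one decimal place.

10.2 mOsm/kg

Calculated osmolality = 2·Na + glucose + BUN/2.8 + ethanol/3.7
= 2·142 + 6.8 + 19/2.8 + 345/3.7
= 284 + 6.80 + 6.79 + 93.24
= 390.83 mOsm/kg ≈ 390.8 mOsm/kg
Osmolar gap = measured − calculated = 401 − 390.8 = 10.2 mOsm/kg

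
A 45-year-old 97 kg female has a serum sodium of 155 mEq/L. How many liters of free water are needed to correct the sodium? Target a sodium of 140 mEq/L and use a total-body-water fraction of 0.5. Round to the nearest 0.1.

5.2 L

TBW = 0.5 · 97 = 48.5 L
Free water deficit = TBW · (Na/140 − 1)
= 48.5 · (155/140 − 1)
= 48.5 · 0.1071
= 5.19 L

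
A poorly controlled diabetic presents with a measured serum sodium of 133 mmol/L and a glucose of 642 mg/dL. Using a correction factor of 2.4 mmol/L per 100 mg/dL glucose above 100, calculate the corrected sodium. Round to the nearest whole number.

146 mmol/L

Corrected Na = measured Na + 2.4 · (glucose − 100)/100
= 133 + 2.4 · (642 − 100)/100
= 133 + 13
= 146 mmol/L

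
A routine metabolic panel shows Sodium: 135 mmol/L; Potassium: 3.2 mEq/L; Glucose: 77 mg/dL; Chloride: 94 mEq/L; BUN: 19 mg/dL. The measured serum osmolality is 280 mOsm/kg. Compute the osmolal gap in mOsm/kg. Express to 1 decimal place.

-1.1 mOsm/kg

Calculated osmolality = 2·Na + glucose/18 + BUN/2.8
= 2·135 + 77/18 + 19/2.8
= 270 + 4.28 + 6.79
= 281.07 mOsm/kg ≈ 281.1 mOsm/kg
Osmolar gap = measured − calculated = 280 − 281.1 = -1.1 mOsm/kg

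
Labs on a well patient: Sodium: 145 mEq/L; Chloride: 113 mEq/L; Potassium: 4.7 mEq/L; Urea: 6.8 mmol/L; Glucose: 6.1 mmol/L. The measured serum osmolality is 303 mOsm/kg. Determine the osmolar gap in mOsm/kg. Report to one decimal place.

0.1 mOsm/kg

Calculated osmolality = 2·Na + glucose + urea
= 2·145 + 6.1 + 6.8
= 290 + 6.10 + 6.80
= 302.9 mOsm/kg ≈ 302.9 mOsm/kg
Osmolar gap = measured − calculated = 303 − 302.9 = 0.1 mOsm/kg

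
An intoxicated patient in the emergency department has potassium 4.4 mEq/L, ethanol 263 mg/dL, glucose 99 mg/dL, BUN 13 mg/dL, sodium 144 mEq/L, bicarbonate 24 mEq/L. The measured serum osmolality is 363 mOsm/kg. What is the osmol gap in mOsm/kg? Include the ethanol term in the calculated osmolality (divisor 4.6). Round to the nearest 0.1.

7.7 mOsm/kg

Calculated osmolality = 2·Na + glucose/18 + BUN/2.8 + ethanol/4.6
= 2·144 + 99/18 + 13/2.8 + 263/4.6
= 288 + 5.50 + 4.64 + 57.17
= 355.31 mOsm/kg ≈ 355.3 mOsm/kg
Osmolar gap = measured − calculated = 363 − 355.3 = 7.7 mOsm/kg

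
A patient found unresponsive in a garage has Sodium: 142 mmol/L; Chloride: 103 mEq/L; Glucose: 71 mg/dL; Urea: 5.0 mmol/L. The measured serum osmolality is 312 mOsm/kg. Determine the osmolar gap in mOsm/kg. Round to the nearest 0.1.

Calculated osmolality = 2·Na + glucose/18 + urea
= 2·142 + 71/18 + 5
= 284 + 3.94 + 5
= 292.94 mOsm/kg ≈ 292.9 mOsm/kg
Osmolar gap = measured − calculated = 312 − 292.9 = 19.1 mOsm/kg

19.1 mOsm/kg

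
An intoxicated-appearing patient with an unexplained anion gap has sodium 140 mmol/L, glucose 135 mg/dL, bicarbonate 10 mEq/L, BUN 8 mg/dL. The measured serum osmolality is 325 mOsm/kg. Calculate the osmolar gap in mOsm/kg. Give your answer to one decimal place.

Calculated osmolality = 2·Na + glucose/18 + BUN/2.8
= 2·140 + 135/18 + 8/2.8
= 280 + 7.50 + 2.86
= 290.36 mOsm/kg ≈ 290.4 mOsm/kg
Osmolar gap = measured − calculated = 325 − 290.4 = 34.6 mOsm/kg

34.6 mOsm/kg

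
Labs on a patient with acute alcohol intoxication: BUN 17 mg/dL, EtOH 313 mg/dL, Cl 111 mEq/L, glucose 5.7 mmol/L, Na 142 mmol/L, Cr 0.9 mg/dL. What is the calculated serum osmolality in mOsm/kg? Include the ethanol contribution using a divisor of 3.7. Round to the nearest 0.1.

Calculated osmolality = 2·Na + glucose + BUN/2.8 + ethanol/3.7
= 2·142 + 5.7 + 17/2.8 + 313/3.7
= 284 + 5.70 + 6.07 + 84.59
= 380.36 mOsm/kg

380.4 mOsm/kg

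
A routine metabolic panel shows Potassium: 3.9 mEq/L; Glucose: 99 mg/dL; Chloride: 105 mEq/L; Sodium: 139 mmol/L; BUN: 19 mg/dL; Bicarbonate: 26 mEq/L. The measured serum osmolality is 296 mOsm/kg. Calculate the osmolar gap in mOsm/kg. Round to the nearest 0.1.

Calculated osmolality = 2·Na + glucose/18 + BUN/2.8
= 2·139 + 99/18 + 19/2.8
= 278 + 5.50 + 6.79
= 290.29 mOsm/kg ≈ 290.3 mOsm/kg
Osmolar gap = measured − calculated = 296 − 290.3 = 5.7 mOsm/kg

5.7 mOsm/kg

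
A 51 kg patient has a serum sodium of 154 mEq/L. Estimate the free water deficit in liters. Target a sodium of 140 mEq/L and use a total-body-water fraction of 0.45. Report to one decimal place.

2.3 L

TBW = 0.45 · 51 = 22.95 L
Free water deficit = TBW · (Na/140 − 1)
= 22.95 · (154/140 − 1)
= 22.95 · 0.1
= 2.29 L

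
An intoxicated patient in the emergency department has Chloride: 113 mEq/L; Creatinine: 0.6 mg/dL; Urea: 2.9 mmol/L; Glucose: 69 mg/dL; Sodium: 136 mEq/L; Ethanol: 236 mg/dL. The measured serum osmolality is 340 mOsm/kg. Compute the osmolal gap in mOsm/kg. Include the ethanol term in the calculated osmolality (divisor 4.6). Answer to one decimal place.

10.0 mOsm/kg

Calculated osmolality = 2·Na + glucose/18 + urea + ethanol/4.6
= 2·136 + 69/18 + 2.9 + 236/4.6
= 272 + 3.83 + 2.90 + 51.30
= 330.03 mOsm/kg ≈ 330.0 mOsm/kg
Osmolar gap = measured − calculated = 340 − 330.0 = 10.0 mOsm/kg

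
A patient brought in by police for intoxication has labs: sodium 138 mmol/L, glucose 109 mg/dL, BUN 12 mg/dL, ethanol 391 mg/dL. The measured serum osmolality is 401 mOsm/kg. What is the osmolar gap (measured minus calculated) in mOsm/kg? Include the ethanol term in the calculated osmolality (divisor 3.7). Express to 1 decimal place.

Calculated osmolality = 2·Na + glucose/18 + BUN/2.8 + ethanol/3.7
= 2·138 + 109/18 + 12/2.8 + 391/3.7
= 276 + 6.06 + 4.29 + 105.68
= 392.03 mOsm/kg ≈ 392.0 mOsm/kg
Osmolar gap = measured − calculated = 401 − 392.0 = 9.0 mOsm/kg

9.0 mOsm/kg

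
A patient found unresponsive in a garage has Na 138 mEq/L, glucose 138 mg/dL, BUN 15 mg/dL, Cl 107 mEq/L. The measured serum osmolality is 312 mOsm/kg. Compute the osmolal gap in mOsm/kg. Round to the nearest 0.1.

Calculated osmolality = 2·Na + glucose/18 + BUN/2.8
= 2·138 + 138/18 + 15/2.8
= 276 + 7.67 + 5.36
= 289.03 mOsm/kg ≈ 289.0 mOsm/kg
Osmolar gap = measured − calculated = 312 − 289.0 = 23.0 mOsm/kg

23.0 mOsm/kg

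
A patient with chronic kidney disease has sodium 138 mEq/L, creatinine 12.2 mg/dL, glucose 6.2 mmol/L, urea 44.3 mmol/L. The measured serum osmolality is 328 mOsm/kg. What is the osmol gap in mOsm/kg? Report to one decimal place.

Calculated osmolality = 2·Na + glucose + urea
= 2·138 + 6.2 + 44.3
= 276 + 6.20 + 44.30
= 326.5 mOsm/kg ≈ 326.5 mOsm/kg
Osmolar gap = measured − calculated = 328 − 326.5 = 1.5 mOsm/kg

1.5 mOsm/kg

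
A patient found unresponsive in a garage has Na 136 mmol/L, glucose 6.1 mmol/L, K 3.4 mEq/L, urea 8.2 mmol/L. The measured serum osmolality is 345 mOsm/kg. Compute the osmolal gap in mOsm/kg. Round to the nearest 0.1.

Calculated osmolality = 2·Na + glucose + urea
= 2·136 + 6.1 + 8.2
= 272 + 6.10 + 8.20
= 286.3 mOsm/kg ≈ 286.3 mOsm/kg
Osmolar gap = measured − calculated = 345 − 286.3 = 58.7 mOsm/kg

58.7 mOsm/kg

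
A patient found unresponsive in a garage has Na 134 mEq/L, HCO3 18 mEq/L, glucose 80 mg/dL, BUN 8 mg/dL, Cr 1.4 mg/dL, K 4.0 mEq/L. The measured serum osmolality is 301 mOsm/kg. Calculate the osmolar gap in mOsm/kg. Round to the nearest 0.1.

25.7 mOsm/kg

Calculated osmolality = 2·Na + glucose/18 + BUN/2.8
= 2·134 + 80/18 + 8/2.8
= 268 + 4.44 + 2.86
= 275.3 mOsm/kg ≈ 275.3 mOsm/kg
Osmolar gap = measured − calculated = 301 − 275.3 = 25.7 mOsm/kg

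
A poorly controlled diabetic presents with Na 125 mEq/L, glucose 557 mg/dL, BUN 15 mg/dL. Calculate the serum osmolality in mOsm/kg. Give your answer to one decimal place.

286.3 mOsm/kg

Calculated osmolality = 2·Na + glucose/18 + BUN/2.8
= 2·125 + 557/18 + 15/2.8
= 250 + 30.94 + 5.36
= 286.3 mOsm/kg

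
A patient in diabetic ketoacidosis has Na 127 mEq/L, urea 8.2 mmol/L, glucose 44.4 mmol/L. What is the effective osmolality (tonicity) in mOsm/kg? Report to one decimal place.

298.4 mOsm/kg

Effective osmolality excludes urea (freely permeant across cell membranes):
2·Na + glucose
= 2·127 + 44.4
= 254 + 44.4
= 298.4 mOsm/kg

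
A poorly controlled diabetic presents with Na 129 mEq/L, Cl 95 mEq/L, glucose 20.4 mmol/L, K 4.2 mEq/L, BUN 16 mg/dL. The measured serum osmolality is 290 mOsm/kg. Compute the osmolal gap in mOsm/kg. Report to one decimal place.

5.9 mOsm/kg

Calculated osmolality = 2·Na + glucose + BUN/2.8
= 2·129 + 20.4 + 16/2.8
= 258 + 20.40 + 5.71
= 284.11 mOsm/kg ≈ 284.1 mOsm/kg
Osmolar gap = measured − calculated = 290 − 284.1 = 5.9 mOsm/kg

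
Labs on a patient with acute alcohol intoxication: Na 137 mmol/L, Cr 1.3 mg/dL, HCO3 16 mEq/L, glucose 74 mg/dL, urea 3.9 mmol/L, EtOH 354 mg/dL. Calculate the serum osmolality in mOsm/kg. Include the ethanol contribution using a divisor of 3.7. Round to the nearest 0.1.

Calculated osmolality = 2·Na + glucose/18 + urea + ethanol/3.7
= 2·137 + 74/18 + 3.9 + 354/3.7
= 274 + 4.11 + 3.90 + 95.68
= 377.69 mOsm/kg

377.7 mOsm/kg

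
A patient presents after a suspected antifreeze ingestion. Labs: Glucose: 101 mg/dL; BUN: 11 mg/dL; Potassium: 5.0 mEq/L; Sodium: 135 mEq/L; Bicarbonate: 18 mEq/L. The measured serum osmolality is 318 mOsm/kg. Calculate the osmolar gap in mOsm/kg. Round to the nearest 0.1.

38.5 mOsm/kg

Calculated osmolality = 2·Na + glucose/18 + BUN/2.8
= 2·135 + 101/18 + 11/2.8
= 270 + 5.61 + 3.93
= 279.54 mOsm/kg ≈ 279.5 mOsm/kg
Osmolar gap = measured − calculated = 318 − 279.5 = 38.5 mOsm/kg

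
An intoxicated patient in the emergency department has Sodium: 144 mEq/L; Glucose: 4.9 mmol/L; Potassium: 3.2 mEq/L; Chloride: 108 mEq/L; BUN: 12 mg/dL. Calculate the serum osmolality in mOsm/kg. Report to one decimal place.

297.2 mOsm/kg

Calculated osmolality = 2·Na + glucose + BUN/2.8
= 2·144 + 4.9 + 12/2.8
= 288 + 4.90 + 4.29
= 297.19 mOsm/kg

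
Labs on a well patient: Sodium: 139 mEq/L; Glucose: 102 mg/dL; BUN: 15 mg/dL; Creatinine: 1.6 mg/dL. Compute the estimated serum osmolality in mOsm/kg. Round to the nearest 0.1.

Calculated osmolality = 2·Na + glucose/18 + BUN/2.8
= 2·139 + 102/18 + 15/2.8
= 278 + 5.67 + 5.36
= 289.03 mOsm/kg

289.0 mOsm/kg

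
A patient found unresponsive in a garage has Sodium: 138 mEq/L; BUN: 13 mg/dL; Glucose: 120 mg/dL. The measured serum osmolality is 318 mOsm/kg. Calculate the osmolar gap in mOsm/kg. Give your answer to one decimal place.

Calculated osmolality = 2·Na + glucose/18 + BUN/2.8
= 2·138 + 120/18 + 13/2.8
= 276 + 6.67 + 4.64
= 287.31 mOsm/kg ≈ 287.3 mOsm/kg
Osmolar gap = measured − calculated = 318 − 287.3 = 30.7 mOsm/kg

30.7 mOsm/kg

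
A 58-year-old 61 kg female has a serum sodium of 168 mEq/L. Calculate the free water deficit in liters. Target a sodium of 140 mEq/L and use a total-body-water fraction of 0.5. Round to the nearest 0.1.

TBW = 0.5 · 61 = 30.5 L
Free water deficit = TBW · (Na/140 − 1)
= 30.5 · (168/140 − 1)
= 30.5 · 0.2
= 6.1 L

6.1 L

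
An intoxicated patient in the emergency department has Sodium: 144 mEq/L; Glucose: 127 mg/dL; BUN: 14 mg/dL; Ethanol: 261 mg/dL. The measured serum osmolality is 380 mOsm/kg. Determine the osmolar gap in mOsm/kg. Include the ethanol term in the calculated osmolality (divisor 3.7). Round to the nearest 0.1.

Calculated osmolality = 2·Na + glucose/18 + BUN/2.8 + ethanol/3.7
= 2·144 + 127/18 + 14/2.8 + 261/3.7
= 288 + 7.06 + 5 + 70.54
= 370.6 mOsm/kg ≈ 370.6 mOsm/kg
Osmolar gap = measured − calculated = 380 − 370.6 = 9.4 mOsm/kg

9.4 mOsm/kg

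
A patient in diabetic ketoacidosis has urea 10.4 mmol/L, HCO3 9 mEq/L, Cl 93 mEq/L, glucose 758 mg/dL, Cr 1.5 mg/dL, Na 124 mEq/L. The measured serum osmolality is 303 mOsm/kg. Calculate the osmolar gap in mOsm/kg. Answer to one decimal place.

Calculated osmolality = 2·Na + glucose/18 + urea
= 2·124 + 758/18 + 10.4
= 248 + 42.11 + 10.40
= 300.51 mOsm/kg ≈ 300.5 mOsm/kg
Osmolar gap = measured − calculated = 303 − 300.5 = 2.5 mOsm/kg

2.5 mOsm/kg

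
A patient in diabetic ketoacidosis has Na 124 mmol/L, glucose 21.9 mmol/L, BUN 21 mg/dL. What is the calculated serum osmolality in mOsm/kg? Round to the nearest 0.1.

277.4 mOsm/kg

Calculated osmolality = 2·Na + glucose + BUN/2.8
= 2·124 + 21.9 + 21/2.8
= 248 + 21.90 + 7.50
= 277.4 mOsm/kg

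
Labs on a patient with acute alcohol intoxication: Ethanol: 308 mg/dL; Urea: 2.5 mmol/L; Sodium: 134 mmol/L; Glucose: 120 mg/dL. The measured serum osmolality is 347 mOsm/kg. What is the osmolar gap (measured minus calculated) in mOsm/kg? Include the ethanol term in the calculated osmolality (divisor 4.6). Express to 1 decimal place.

2.9 mOsm/kg

Calculated osmolality = 2·Na + glucose/18 + urea + ethanol/4.6
= 2·134 + 120/18 + 2.5 + 308/4.6
= 268 + 6.67 + 2.50 + 66.96
= 344.13 mOsm/kg ≈ 344.1 mOsm/kg
Osmolar gap = measured − calculated = 347 − 344.1 = 2.9 mOsm/kg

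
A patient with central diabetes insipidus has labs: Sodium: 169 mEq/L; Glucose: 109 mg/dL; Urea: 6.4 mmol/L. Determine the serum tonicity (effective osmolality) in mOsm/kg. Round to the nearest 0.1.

Effective osmolality excludes urea (freely permeant across cell membranes):
2·Na + glucose/18
= 2·169 + 109/18
= 338 + 6.06
= 344.06 mOsm/kg

344.1 mOsm/kg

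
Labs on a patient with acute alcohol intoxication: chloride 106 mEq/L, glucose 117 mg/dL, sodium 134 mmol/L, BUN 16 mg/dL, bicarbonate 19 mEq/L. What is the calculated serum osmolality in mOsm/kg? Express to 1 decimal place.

Calculated osmolality = 2·Na + glucose/18 + BUN/2.8
= 2·134 + 117/18 + 16/2.8
= 268 + 6.50 + 5.71
= 280.21 mOsm/kg

280.2 mOsm/kg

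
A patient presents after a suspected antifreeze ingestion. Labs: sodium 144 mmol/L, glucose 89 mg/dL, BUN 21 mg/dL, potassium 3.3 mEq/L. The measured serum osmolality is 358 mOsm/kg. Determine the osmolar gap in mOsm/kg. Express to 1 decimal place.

57.6 mOsm/kg

Calculated osmolality = 2·Na + glucose/18 + BUN/2.8
= 2·144 + 89/18 + 21/2.8
= 288 + 4.94 + 7.50
= 300.44 mOsm/kg ≈ 300.4 mOsm/kg
Osmolar gap = measured − calculated = 358 − 300.4 = 57.6 mOsm/kg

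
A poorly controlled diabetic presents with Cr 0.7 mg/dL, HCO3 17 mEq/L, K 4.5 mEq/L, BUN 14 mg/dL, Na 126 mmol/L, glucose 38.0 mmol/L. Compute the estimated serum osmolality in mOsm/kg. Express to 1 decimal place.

295.0 mOsm/kg

Calculated osmolality = 2·Na + glucose + BUN/2.8
= 2·126 + 38 + 14/2.8
= 252 + 38 + 5
= 295 mOsm/kg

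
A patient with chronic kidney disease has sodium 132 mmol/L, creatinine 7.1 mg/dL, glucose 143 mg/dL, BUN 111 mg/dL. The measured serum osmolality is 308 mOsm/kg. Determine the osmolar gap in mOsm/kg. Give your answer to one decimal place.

Calculated osmolality = 2·Na + glucose/18 + BUN/2.8
= 2·132 + 143/18 + 111/2.8
= 264 + 7.94 + 39.64
= 311.58 mOsm/kg ≈ 311.6 mOsm/kg
Osmolar gap = measured − calculated = 308 − 311.6 = -3.6 mOsm/kg

-3.6 mOsm/kg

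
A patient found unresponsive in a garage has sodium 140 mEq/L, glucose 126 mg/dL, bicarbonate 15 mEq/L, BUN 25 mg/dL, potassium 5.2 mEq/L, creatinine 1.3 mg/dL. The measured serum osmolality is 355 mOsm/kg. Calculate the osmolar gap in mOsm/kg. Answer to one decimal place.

59.1 mOsm/kg

Calculated osmolality = 2·Na + glucose/18 + BUN/2.8
= 2·140 + 126/18 + 25/2.8
= 280 + 7 + 8.93
= 295.93 mOsm/kg ≈ 295.9 mOsm/kg
Osmolar gap = measured − calculated = 355 − 295.9 = 59.1 mOsm/kg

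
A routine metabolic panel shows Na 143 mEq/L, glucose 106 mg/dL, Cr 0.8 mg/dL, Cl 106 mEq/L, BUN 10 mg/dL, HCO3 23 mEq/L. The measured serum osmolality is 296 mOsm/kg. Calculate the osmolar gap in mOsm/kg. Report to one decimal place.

0.5 mOsm/kg

Calculated osmolality = 2·Na + glucose/18 + BUN/2.8
= 2·143 + 106/18 + 10/2.8
= 286 + 5.89 + 3.57
= 295.46 mOsm/kg ≈ 295.5 mOsm/kg
Osmolar gap = measured − calculated = 296 − 295.5 = 0.5 mOsm/kg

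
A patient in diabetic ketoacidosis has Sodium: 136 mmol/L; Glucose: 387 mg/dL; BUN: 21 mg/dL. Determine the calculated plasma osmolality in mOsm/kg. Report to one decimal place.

Calculated osmolality = 2·Na + glucose/18 + BUN/2.8
= 2·136 + 387/18 + 21/2.8
= 272 + 21.50 + 7.50
= 301 mOsm/kg

301.0 mOsm/kg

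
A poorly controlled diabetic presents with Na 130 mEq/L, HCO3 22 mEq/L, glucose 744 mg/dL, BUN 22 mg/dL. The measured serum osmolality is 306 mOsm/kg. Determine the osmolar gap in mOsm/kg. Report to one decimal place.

Calculated osmolality = 2·Na + glucose/18 + BUN/2.8
= 2·130 + 744/18 + 22/2.8
= 260 + 41.33 + 7.86
= 309.19 mOsm/kg ≈ 309.2 mOsm/kg
Osmolar gap = measured − calculated = 306 − 309.2 = -3.2 mOsm/kg

-3.2 mOsm/kg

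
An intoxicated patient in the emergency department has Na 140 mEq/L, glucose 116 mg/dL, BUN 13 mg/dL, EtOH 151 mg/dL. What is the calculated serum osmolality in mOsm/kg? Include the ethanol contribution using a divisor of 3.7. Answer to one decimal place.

Calculated osmolality = 2·Na + glucose/18 + BUN/2.8 + ethanol/3.7
= 2·140 + 116/18 + 13/2.8 + 151/3.7
= 280 + 6.44 + 4.64 + 40.81
= 331.89 mOsm/kg

331.9 mOsm/kg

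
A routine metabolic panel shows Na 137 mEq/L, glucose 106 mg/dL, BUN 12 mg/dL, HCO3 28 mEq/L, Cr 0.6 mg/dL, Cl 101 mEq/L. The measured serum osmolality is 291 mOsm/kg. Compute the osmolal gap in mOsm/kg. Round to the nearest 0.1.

6.8 mOsm/kg

Calculated osmolality = 2·Na + glucose/18 + BUN/2.8
= 2·137 + 106/18 + 12/2.8
= 274 + 5.89 + 4.29
= 284.18 mOsm/kg ≈ 284.2 mOsm/kg
Osmolar gap = measured − calculated = 291 − 284.2 = 6.8 mOsm/kg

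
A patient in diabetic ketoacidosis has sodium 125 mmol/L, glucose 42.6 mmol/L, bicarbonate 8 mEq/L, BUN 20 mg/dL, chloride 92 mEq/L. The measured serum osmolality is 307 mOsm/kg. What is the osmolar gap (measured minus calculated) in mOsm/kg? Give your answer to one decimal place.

Calculated osmolality = 2·Na + glucose + BUN/2.8
= 2·125 + 42.6 + 20/2.8
= 250 + 42.60 + 7.14
= 299.74 mOsm/kg ≈ 299.7 mOsm/kg
Osmolar gap = measured − calculated = 307 − 299.7 = 7.3 mOsm/kg

7.3 mOsm/kg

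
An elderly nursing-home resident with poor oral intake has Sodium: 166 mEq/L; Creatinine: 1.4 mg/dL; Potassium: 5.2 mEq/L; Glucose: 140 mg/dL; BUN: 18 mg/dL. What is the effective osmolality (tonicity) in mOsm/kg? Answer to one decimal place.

339.8 mOsm/kg

Effective osmolality excludes urea (freely permeant across cell membranes):
2·Na + glucose/18
= 2·166 + 140/18
= 332 + 7.78
= 339.78 mOsm/kg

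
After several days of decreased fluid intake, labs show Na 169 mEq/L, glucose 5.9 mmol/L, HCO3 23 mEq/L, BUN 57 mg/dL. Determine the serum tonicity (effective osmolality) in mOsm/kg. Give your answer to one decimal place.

343.9 mOsm/kg

Effective osmolality excludes urea (freely permeant across cell membranes):
2·Na + glucose
= 2·169 + 5.9
= 338 + 5.9
= 343.9 mOsm/kg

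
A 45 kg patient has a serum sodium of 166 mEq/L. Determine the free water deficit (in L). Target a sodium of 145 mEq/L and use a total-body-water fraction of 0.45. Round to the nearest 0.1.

TBW = 0.45 · 45 = 20.25 L
Free water deficit = TBW · (Na/145 − 1)
= 20.25 · (166/145 − 1)
= 20.25 · 0.1448
= 2.93 L

2.9 L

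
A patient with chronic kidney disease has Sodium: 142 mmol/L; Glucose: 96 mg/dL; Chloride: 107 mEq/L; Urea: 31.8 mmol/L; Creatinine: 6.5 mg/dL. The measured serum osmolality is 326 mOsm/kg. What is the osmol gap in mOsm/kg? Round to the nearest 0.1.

4.9 mOsm/kg

Calculated osmolality = 2·Na + glucose/18 + urea
= 2·142 + 96/18 + 31.8
= 284 + 5.33 + 31.80
= 321.13 mOsm/kg ≈ 321.1 mOsm/kg
Osmolar gap = measured − calculated = 326 − 321.1 = 4.9 mOsm/kg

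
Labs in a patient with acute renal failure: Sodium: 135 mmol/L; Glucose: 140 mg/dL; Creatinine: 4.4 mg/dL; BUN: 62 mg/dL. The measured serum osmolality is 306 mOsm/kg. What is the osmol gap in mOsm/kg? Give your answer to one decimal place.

6.1 mOsm/kg

Calculated osmolality = 2·Na + glucose/18 + BUN/2.8
= 2·135 + 140/18 + 62/2.8
= 270 + 7.78 + 22.14
= 299.92 mOsm/kg ≈ 299.9 mOsm/kg
Osmolar gap = measured − calculated = 306 − 299.9 = 6.1 mOsm/kg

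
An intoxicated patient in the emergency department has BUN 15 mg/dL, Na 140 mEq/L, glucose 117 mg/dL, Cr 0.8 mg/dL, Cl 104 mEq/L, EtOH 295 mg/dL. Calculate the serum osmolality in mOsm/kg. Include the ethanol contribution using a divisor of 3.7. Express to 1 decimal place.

371.6 mOsm/kg

Calculated osmolality = 2·Na + glucose/18 + BUN/2.8 + ethanol/3.7
= 2·140 + 117/18 + 15/2.8 + 295/3.7
= 280 + 6.50 + 5.36 + 79.73
= 371.59 mOsm/kg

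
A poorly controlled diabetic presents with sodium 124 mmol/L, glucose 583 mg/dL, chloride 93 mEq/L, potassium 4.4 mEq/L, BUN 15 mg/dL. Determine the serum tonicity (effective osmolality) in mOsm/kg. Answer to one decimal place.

280.4 mOsm/kg

Effective osmolality excludes urea (freely permeant across cell membranes):
2·Na + glucose/18
= 2·124 + 583/18
= 248 + 32.39
= 280.39 mOsm/kg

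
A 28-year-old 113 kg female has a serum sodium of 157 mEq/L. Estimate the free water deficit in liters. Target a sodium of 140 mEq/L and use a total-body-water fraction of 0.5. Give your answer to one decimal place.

6.9 L

TBW = 0.5 · 113 = 56.5 L
Free water deficit = TBW · (Na/140 − 1)
= 56.5 · (157/140 − 1)
= 56.5 · 0.1214
= 6.86 L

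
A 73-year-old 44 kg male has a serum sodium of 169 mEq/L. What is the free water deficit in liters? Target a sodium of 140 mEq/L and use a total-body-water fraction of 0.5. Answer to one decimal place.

4.6 L

TBW = 0.5 · 44 = 22 L
Free water deficit = TBW · (Na/140 − 1)
= 22 · (169/140 − 1)
= 22 · 0.2071
= 4.56 L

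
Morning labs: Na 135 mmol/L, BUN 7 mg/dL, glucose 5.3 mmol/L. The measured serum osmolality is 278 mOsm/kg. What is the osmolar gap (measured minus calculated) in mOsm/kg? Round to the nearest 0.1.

0.2 mOsm/kg

Calculated osmolality = 2·Na + glucose + BUN/2.8
= 2·135 + 5.3 + 7/2.8
= 270 + 5.30 + 2.50
= 277.8 mOsm/kg ≈ 277.8 mOsm/kg
Osmolar gap = measured − calculated = 278 − 277.8 = 0.2 mOsm/kg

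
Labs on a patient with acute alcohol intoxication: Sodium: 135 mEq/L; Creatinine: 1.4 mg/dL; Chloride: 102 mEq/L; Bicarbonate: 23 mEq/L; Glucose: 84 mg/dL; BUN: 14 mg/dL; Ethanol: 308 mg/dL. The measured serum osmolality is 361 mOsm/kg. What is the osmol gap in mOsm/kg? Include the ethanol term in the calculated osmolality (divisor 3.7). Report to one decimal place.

Calculated osmolality = 2·Na + glucose/18 + BUN/2.8 + ethanol/3.7
= 2·135 + 84/18 + 14/2.8 + 308/3.7
= 270 + 4.67 + 5 + 83.24
= 362.91 mOsm/kg ≈ 362.9 mOsm/kg
Osmolar gap = measured − calculated = 361 − 362.9 = -1.9 mOsm/kg

-1.9 mOsm/kg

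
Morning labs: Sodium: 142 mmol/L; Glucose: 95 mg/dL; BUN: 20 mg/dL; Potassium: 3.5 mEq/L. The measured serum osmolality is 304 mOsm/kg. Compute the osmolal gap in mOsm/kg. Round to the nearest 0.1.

Calculated osmolality = 2·Na + glucose/18 + BUN/2.8
= 2·142 + 95/18 + 20/2.8
= 284 + 5.28 + 7.14
= 296.42 mOsm/kg ≈ 296.4 mOsm/kg
Osmolar gap = measured − calculated = 304 − 296.4 = 7.6 mOsm/kg

7.6 mOsm/kg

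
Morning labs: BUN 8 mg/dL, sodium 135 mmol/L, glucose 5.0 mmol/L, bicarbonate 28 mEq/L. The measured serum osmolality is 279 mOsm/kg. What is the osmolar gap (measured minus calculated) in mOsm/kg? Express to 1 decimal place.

1.1 mOsm/kg

Calculated osmolality = 2·Na + glucose + BUN/2.8
= 2·135 + 5 + 8/2.8
= 270 + 5 + 2.86
= 277.86 mOsm/kg ≈ 277.9 mOsm/kg
Osmolar gap = measured − calculated = 279 − 277.9 = 1.1 mOsm/kg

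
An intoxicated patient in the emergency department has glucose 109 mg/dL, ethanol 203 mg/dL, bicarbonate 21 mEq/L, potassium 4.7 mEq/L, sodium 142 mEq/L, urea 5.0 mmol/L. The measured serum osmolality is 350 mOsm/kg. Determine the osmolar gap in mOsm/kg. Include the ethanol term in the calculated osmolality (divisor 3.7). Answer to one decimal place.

0.1 mOsm/kg

Calculated osmolality = 2·Na + glucose/18 + urea + ethanol/3.7
= 2·142 + 109/18 + 5 + 203/3.7
= 284 + 6.06 + 5 + 54.86
= 349.92 mOsm/kg ≈ 349.9 mOsm/kg
Osmolar gap = measured − calculated = 350 − 349.9 = 0.1 mOsm/kg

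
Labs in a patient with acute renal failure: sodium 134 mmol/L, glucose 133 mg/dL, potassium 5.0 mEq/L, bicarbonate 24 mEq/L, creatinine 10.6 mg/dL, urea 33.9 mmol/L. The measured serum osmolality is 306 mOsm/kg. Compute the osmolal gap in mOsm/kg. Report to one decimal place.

Calculated osmolality = 2·Na + glucose/18 + urea
= 2·134 + 133/18 + 33.9
= 268 + 7.39 + 33.90
= 309.29 mOsm/kg ≈ 309.3 mOsm/kg
Osmolar gap = measured − calculated = 306 − 309.3 = -3.3 mOsm/kg

-3.3 mOsm/kg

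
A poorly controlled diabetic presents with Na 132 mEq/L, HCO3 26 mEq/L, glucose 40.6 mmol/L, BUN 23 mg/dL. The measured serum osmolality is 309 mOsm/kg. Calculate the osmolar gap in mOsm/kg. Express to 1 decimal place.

-3.8 mOsm/kg

Calculated osmolality = 2·Na + glucose + BUN/2.8
= 2·132 + 40.6 + 23/2.8
= 264 + 40.60 + 8.21
= 312.81 mOsm/kg ≈ 312.8 mOsm/kg
Osmolar gap = measured − calculated = 309 − 312.8 = -3.8 mOsm/kg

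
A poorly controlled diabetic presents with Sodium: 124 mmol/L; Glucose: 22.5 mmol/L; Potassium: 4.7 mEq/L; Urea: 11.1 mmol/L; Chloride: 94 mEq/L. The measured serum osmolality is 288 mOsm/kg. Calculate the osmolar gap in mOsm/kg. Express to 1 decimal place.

6.4 mOsm/kg

Calculated osmolality = 2·Na + glucose + urea
= 2·124 + 22.5 + 11.1
= 248 + 22.50 + 11.10
= 281.6 mOsm/kg ≈ 281.6 mOsm/kg
Osmolar gap = measured − calculated = 288 − 281.6 = 6.4 mOsm/kg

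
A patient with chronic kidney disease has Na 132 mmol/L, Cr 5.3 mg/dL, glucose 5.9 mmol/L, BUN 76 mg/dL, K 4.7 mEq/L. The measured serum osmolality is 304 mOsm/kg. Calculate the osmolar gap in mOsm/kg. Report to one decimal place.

Calculated osmolality = 2·Na + glucose + BUN/2.8
= 2·132 + 5.9 + 76/2.8
= 264 + 5.90 + 27.14
= 297.04 mOsm/kg ≈ 297.0 mOsm/kg
Osmolar gap = measured − calculated = 304 − 297.0 = 7.0 mOsm/kg

7.0 mOsm/kg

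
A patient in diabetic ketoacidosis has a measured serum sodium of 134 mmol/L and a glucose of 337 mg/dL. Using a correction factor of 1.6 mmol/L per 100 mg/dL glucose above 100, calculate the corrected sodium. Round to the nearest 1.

Corrected Na = measured Na + 1.6 · (glucose − 100)/100
= 134 + 1.6 · (337 − 100)/100
= 134 + 3.8
= 137.8 mmol/L

138 mmol/L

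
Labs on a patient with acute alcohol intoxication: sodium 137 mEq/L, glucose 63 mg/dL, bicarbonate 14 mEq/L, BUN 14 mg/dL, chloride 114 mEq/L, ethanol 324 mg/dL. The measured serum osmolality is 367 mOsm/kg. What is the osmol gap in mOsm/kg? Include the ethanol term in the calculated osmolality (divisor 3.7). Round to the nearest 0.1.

Calculated osmolality = 2·Na + glucose/18 + BUN/2.8 + ethanol/3.7
= 2·137 + 63/18 + 14/2.8 + 324/3.7
= 274 + 3.50 + 5 + 87.57
= 370.07 mOsm/kg ≈ 370.1 mOsm/kg
Osmolar gap = measured − calculated = 367 − 370.1 = -3.1 mOsm/kg

-3.1 mOsm/kg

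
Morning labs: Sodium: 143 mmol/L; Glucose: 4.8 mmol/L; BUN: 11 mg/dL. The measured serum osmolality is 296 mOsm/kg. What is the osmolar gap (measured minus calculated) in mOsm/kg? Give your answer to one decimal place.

Calculated osmolality = 2·Na + glucose + BUN/2.8
= 2·143 + 4.8 + 11/2.8
= 286 + 4.80 + 3.93
= 294.73 mOsm/kg ≈ 294.7 mOsm/kg
Osmolar gap = measured − calculated = 296 − 294.7 = 1.3 mOsm/kg

1.3 mOsm/kg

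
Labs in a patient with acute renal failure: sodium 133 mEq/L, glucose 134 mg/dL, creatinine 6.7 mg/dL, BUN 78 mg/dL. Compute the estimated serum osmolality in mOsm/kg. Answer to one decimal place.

301.3 mOsm/kg

Calculated osmolality = 2·Na + glucose/18 + BUN/2.8
= 2·133 + 134/18 + 78/2.8
= 266 + 7.44 + 27.86
= 301.3 mOsm/kg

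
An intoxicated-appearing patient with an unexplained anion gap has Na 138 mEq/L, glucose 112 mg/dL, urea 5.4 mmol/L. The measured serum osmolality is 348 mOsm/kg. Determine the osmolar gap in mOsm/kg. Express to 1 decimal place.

60.4 mOsm/kg

Calculated osmolality = 2·Na + glucose/18 + urea
= 2·138 + 112/18 + 5.4
= 276 + 6.22 + 5.40
= 287.62 mOsm/kg ≈ 287.6 mOsm/kg
Osmolar gap = measured − calculated = 348 − 287.6 = 60.4 mOsm/kg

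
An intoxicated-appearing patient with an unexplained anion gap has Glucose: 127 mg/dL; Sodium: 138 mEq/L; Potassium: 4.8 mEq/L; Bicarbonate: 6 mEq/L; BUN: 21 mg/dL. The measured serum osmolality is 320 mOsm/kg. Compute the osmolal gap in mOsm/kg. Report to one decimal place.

Calculated osmolality = 2·Na + glucose/18 + BUN/2.8
= 2·138 + 127/18 + 21/2.8
= 276 + 7.06 + 7.50
= 290.56 mOsm/kg ≈ 290.6 mOsm/kg
Osmolar gap = measured − calculated = 320 − 290.6 = 29.4 mOsm/kg

29.4 mOsm/kg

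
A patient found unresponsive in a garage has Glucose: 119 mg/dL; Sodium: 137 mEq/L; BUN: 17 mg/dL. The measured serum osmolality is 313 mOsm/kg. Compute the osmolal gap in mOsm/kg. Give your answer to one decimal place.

26.3 mOsm/kg

Calculated osmolality = 2·Na + glucose/18 + BUN/2.8
= 2·137 + 119/18 + 17/2.8
= 274 + 6.61 + 6.07
= 286.68 mOsm/kg ≈ 286.7 mOsm/kg
Osmolar gap = measured − calculated = 313 − 286.7 = 26.3 mOsm/kg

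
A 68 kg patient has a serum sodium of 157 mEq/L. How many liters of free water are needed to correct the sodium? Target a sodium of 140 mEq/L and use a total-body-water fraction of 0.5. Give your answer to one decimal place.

4.1 L

TBW = 0.5 · 68 = 34 L
Free water deficit = TBW · (Na/140 − 1)
= 34 · (157/140 − 1)
= 34 · 0.1214
= 4.13 L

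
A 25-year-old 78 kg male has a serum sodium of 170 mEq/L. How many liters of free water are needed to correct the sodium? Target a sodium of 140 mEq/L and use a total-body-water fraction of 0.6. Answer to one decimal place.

TBW = 0.6 · 78 = 46.8 L
Free water deficit = TBW · (Na/140 − 1)
= 46.8 · (170/140 − 1)
= 46.8 · 0.2143
= 10.03 L

10.0 L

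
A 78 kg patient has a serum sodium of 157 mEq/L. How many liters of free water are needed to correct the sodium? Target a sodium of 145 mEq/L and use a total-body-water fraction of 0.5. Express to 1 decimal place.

TBW = 0.5 · 78 = 39 L
Free water deficit = TBW · (Na/145 − 1)
= 39 · (157/145 − 1)
= 39 · 0.0828
= 3.23 L

3.2 L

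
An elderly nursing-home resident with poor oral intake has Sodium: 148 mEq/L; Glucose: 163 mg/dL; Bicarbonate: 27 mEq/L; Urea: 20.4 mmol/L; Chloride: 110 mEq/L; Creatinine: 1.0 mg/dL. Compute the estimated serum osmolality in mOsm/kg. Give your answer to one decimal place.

325.5 mOsm/kg

Calculated osmolality = 2·Na + glucose/18 + urea
= 2·148 + 163/18 + 20.4
= 296 + 9.06 + 20.40
= 325.46 mOsm/kg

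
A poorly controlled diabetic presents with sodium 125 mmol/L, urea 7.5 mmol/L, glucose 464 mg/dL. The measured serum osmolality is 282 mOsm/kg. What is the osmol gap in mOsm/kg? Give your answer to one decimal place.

Calculated osmolality = 2·Na + glucose/18 + urea
= 2·125 + 464/18 + 7.5
= 250 + 25.78 + 7.50
= 283.28 mOsm/kg ≈ 283.3 mOsm/kg
Osmolar gap = measured − calculated = 282 − 283.3 = -1.3 mOsm/kg

-1.3 mOsm/kg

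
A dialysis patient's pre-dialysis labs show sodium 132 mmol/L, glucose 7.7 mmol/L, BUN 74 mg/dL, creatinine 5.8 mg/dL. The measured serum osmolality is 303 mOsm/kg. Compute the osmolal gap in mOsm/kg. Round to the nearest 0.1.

Calculated osmolality = 2·Na + glucose + BUN/2.8
= 2·132 + 7.7 + 74/2.8
= 264 + 7.70 + 26.43
= 298.13 mOsm/kg ≈ 298.1 mOsm/kg
Osmolar gap = measured − calculated = 303 − 298.1 = 4.9 mOsm/kg

4.9 mOsm/kg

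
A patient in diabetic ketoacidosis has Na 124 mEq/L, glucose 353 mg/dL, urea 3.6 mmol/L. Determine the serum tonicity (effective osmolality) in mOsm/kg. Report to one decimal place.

267.6 mOsm/kg

Effective osmolality excludes urea (freely permeant across cell membranes):
2·Na + glucose/18
= 2·124 + 353/18
= 248 + 19.61
= 267.61 mOsm/kg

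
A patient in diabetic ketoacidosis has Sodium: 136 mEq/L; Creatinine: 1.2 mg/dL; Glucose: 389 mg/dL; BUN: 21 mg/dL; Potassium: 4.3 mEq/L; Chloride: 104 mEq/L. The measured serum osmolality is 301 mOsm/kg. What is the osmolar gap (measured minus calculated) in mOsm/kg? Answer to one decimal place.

Calculated osmolality = 2·Na + glucose/18 + BUN/2.8
= 2·136 + 389/18 + 21/2.8
= 272 + 21.61 + 7.50
= 301.11 mOsm/kg ≈ 301.1 mOsm/kg
Osmolar gap = measured − calculated = 301 − 301.1 = -0.1 mOsm/kg

-0.1 mOsm/kg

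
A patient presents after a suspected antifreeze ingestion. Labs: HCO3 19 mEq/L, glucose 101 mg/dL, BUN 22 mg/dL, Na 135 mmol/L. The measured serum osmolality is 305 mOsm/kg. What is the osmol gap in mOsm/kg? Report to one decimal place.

21.5 mOsm/kg

Calculated osmolality = 2·Na + glucose/18 + BUN/2.8
= 2·135 + 101/18 + 22/2.8
= 270 + 5.61 + 7.86
= 283.47 mOsm/kg ≈ 283.5 mOsm/kg
Osmolar gap = measured − calculated = 305 − 283.5 = 21.5 mOsm/kg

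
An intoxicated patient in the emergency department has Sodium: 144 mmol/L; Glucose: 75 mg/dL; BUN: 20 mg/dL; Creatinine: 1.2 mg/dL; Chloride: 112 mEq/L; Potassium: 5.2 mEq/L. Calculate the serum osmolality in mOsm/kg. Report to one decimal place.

Calculated osmolality = 2·Na + glucose/18 + BUN/2.8
= 2·144 + 75/18 + 20/2.8
= 288 + 4.17 + 7.14
= 299.31 mOsm/kg

299.3 mOsm/kg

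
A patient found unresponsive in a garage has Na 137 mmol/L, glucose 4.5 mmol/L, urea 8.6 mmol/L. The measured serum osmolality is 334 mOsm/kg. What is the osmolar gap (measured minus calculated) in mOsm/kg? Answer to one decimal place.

46.9 mOsm/kg

Calculated osmolality = 2·Na + glucose + urea
= 2·137 + 4.5 + 8.6
= 274 + 4.50 + 8.60
= 287.1 mOsm/kg ≈ 287.1 mOsm/kg
Osmolar gap = measured − calculated = 334 − 287.1 = 46.9 mOsm/kg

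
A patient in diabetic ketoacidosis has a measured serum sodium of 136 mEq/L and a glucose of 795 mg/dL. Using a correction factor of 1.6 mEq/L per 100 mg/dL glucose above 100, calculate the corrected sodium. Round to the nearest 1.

Corrected Na = measured Na + 1.6 · (glucose − 100)/100
= 136 + 1.6 · (795 − 100)/100
= 136 + 11.1
= 147.1 mEq/L

147 mEq/L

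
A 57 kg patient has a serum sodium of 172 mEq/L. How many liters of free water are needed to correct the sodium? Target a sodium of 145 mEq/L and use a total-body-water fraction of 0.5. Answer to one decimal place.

5.3 L

TBW = 0.5 · 57 = 28.5 L
Free water deficit = TBW · (Na/145 − 1)
= 28.5 · (172/145 − 1)
= 28.5 · 0.1862
= 5.31 L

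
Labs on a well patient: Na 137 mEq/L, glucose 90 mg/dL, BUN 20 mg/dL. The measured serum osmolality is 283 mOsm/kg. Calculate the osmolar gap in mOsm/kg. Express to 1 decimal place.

Calculated osmolality = 2·Na + glucose/18 + BUN/2.8
= 2·137 + 90/18 + 20/2.8
= 274 + 5 + 7.14
= 286.14 mOsm/kg ≈ 286.1 mOsm/kg
Osmolar gap = measured − calculated = 283 − 286.1 = -3.1 mOsm/kg

-3.1 mOsm/kg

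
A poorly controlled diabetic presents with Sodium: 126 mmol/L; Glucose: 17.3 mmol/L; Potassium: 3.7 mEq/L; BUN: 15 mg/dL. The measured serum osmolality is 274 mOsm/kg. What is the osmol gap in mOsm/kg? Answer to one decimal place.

Calculated osmolality = 2·Na + glucose + BUN/2.8
= 2·126 + 17.3 + 15/2.8
= 252 + 17.30 + 5.36
= 274.66 mOsm/kg ≈ 274.7 mOsm/kg
Osmolar gap = measured − calculated = 274 − 274.7 = -0.7 mOsm/kg

-0.7 mOsm/kg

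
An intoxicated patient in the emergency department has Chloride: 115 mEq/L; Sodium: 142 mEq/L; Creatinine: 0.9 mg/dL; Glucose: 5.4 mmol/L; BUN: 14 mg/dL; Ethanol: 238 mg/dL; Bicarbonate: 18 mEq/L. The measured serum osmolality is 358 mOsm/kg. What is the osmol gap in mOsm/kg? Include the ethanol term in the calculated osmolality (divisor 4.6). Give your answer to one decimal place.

11.9 mOsm/kg

Calculated osmolality = 2·Na + glucose + BUN/2.8 + ethanol/4.6
= 2·142 + 5.4 + 14/2.8 + 238/4.6
= 284 + 5.40 + 5 + 51.74
= 346.14 mOsm/kg ≈ 346.1 mOsm/kg
Osmolar gap = measured − calculated = 358 − 346.1 = 11.9 mOsm/kg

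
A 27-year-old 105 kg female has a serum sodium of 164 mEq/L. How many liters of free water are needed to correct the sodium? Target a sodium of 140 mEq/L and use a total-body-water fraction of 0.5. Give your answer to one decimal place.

TBW = 0.5 · 105 = 52.5 L
Free water deficit = TBW · (Na/140 − 1)
= 52.5 · (164/140 − 1)
= 52.5 · 0.1714
= 9 L

9.0 L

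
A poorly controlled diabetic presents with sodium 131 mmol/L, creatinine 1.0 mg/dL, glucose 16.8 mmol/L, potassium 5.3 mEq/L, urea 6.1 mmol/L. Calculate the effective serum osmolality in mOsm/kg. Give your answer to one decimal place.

278.8 mOsm/kg

Effective osmolality excludes urea (freely permeant across cell membranes):
2·Na + glucose
= 2·131 + 16.8
= 262 + 16.8
= 278.8 mOsm/kg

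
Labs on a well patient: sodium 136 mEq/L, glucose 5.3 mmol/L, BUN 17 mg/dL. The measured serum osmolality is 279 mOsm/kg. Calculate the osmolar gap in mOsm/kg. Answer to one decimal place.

-4.4 mOsm/kg

Calculated osmolality = 2·Na + glucose + BUN/2.8
= 2·136 + 5.3 + 17/2.8
= 272 + 5.30 + 6.07
= 283.37 mOsm/kg ≈ 283.4 mOsm/kg
Osmolar gap = measured − calculated = 279 − 283.4 = -4.4 mOsm/kg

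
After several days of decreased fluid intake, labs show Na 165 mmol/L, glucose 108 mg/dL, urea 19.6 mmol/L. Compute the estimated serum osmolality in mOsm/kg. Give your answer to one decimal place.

355.6 mOsm/kg

Calculated osmolality = 2·Na + glucose/18 + urea
= 2·165 + 108/18 + 19.6
= 330 + 6 + 19.60
= 355.6 mOsm/kg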